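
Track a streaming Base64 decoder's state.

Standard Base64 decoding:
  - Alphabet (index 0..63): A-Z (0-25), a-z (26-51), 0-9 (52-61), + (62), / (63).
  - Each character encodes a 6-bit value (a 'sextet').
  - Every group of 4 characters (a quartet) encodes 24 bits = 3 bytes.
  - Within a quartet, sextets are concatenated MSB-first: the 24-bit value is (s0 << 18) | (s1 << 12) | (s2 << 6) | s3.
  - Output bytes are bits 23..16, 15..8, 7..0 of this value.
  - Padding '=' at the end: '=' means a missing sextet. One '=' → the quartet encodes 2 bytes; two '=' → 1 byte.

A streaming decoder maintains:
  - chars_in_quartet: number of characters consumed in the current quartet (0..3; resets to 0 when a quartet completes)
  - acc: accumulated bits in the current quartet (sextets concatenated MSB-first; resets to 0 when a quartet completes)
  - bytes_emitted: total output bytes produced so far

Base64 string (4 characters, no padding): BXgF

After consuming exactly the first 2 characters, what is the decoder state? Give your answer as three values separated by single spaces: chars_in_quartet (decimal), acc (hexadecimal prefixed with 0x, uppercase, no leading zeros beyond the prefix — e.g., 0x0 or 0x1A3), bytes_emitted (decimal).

Answer: 2 0x57 0

Derivation:
After char 0 ('B'=1): chars_in_quartet=1 acc=0x1 bytes_emitted=0
After char 1 ('X'=23): chars_in_quartet=2 acc=0x57 bytes_emitted=0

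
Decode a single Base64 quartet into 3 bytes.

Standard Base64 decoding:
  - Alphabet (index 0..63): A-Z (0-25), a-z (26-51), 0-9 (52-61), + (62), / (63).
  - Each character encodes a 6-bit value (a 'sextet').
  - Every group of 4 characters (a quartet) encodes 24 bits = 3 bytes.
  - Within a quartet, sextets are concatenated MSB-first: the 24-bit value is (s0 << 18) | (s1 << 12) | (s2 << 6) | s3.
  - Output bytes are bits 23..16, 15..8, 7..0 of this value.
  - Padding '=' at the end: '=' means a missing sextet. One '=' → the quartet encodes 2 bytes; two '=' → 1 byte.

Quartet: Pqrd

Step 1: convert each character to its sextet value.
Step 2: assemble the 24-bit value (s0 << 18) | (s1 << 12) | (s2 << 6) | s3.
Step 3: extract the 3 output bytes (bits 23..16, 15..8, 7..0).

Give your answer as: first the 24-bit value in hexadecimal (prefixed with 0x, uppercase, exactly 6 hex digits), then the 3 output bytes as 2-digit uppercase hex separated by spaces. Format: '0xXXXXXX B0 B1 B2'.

Sextets: P=15, q=42, r=43, d=29
24-bit: (15<<18) | (42<<12) | (43<<6) | 29
      = 0x3C0000 | 0x02A000 | 0x000AC0 | 0x00001D
      = 0x3EAADD
Bytes: (v>>16)&0xFF=3E, (v>>8)&0xFF=AA, v&0xFF=DD

Answer: 0x3EAADD 3E AA DD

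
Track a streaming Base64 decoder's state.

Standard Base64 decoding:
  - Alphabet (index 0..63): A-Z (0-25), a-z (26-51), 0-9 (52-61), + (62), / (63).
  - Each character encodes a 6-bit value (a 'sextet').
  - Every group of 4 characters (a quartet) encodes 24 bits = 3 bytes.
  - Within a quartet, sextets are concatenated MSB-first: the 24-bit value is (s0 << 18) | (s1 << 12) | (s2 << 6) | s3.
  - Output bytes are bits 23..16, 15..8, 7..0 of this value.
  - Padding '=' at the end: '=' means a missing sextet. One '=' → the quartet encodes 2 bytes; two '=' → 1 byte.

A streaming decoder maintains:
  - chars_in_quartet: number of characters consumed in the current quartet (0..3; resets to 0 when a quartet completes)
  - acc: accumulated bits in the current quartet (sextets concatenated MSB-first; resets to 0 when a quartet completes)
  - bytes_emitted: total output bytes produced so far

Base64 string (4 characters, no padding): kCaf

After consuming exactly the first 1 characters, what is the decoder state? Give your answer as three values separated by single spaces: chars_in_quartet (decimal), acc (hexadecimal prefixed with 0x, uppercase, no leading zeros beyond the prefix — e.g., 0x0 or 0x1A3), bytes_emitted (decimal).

Answer: 1 0x24 0

Derivation:
After char 0 ('k'=36): chars_in_quartet=1 acc=0x24 bytes_emitted=0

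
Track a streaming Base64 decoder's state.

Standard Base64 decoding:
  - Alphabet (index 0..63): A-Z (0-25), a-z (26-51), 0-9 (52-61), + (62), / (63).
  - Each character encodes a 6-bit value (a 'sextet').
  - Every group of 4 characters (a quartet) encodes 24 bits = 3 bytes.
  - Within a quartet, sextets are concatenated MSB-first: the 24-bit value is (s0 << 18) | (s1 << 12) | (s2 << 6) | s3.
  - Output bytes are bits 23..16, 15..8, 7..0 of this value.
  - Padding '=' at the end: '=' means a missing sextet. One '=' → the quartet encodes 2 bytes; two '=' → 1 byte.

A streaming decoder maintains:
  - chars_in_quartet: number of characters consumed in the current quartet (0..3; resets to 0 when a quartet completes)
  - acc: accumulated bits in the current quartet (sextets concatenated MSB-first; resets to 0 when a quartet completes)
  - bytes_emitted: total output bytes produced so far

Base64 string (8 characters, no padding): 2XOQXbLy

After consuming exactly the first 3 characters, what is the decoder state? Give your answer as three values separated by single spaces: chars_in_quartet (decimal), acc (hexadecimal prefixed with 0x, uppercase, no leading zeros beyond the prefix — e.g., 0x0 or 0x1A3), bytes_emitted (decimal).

After char 0 ('2'=54): chars_in_quartet=1 acc=0x36 bytes_emitted=0
After char 1 ('X'=23): chars_in_quartet=2 acc=0xD97 bytes_emitted=0
After char 2 ('O'=14): chars_in_quartet=3 acc=0x365CE bytes_emitted=0

Answer: 3 0x365CE 0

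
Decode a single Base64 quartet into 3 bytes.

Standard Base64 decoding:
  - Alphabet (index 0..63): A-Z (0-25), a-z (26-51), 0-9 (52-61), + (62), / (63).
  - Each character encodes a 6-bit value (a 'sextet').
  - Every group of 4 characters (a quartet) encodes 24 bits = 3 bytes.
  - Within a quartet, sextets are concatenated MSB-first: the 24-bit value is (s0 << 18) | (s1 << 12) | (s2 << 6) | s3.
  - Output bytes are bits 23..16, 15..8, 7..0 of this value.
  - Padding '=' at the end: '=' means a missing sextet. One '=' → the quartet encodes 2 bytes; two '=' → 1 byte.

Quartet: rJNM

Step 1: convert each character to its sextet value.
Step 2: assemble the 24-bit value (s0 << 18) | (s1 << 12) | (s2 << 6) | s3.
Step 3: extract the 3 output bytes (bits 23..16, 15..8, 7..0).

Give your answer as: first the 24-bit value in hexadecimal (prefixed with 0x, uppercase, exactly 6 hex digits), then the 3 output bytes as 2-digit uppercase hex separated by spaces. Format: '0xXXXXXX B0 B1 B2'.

Sextets: r=43, J=9, N=13, M=12
24-bit: (43<<18) | (9<<12) | (13<<6) | 12
      = 0xAC0000 | 0x009000 | 0x000340 | 0x00000C
      = 0xAC934C
Bytes: (v>>16)&0xFF=AC, (v>>8)&0xFF=93, v&0xFF=4C

Answer: 0xAC934C AC 93 4C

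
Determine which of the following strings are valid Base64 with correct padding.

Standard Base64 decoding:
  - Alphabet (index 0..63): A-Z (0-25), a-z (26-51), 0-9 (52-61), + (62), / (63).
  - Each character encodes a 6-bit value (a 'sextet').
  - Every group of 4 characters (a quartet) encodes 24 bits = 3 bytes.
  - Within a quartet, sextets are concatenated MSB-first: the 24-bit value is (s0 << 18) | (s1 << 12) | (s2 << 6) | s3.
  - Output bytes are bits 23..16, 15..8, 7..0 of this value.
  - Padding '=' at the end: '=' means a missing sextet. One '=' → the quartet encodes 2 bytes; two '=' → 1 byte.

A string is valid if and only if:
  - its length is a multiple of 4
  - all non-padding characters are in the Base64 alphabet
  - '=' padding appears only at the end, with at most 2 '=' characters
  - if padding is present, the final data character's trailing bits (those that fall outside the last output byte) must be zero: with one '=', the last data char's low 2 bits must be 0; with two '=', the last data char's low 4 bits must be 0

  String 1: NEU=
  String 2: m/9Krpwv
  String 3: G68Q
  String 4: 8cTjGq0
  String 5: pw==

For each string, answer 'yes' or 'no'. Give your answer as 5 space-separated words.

String 1: 'NEU=' → valid
String 2: 'm/9Krpwv' → valid
String 3: 'G68Q' → valid
String 4: '8cTjGq0' → invalid (len=7 not mult of 4)
String 5: 'pw==' → valid

Answer: yes yes yes no yes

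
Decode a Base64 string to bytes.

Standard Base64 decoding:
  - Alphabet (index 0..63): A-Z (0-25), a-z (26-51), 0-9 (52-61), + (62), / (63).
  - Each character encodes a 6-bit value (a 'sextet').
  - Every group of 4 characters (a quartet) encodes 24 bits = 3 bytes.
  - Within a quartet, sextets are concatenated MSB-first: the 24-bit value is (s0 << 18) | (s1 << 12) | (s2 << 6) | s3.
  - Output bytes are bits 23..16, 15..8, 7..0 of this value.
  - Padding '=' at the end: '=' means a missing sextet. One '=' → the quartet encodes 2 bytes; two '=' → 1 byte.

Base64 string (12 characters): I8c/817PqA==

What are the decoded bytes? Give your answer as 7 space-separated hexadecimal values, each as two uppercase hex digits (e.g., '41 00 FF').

Answer: 23 C7 3F F3 5E CF A8

Derivation:
After char 0 ('I'=8): chars_in_quartet=1 acc=0x8 bytes_emitted=0
After char 1 ('8'=60): chars_in_quartet=2 acc=0x23C bytes_emitted=0
After char 2 ('c'=28): chars_in_quartet=3 acc=0x8F1C bytes_emitted=0
After char 3 ('/'=63): chars_in_quartet=4 acc=0x23C73F -> emit 23 C7 3F, reset; bytes_emitted=3
After char 4 ('8'=60): chars_in_quartet=1 acc=0x3C bytes_emitted=3
After char 5 ('1'=53): chars_in_quartet=2 acc=0xF35 bytes_emitted=3
After char 6 ('7'=59): chars_in_quartet=3 acc=0x3CD7B bytes_emitted=3
After char 7 ('P'=15): chars_in_quartet=4 acc=0xF35ECF -> emit F3 5E CF, reset; bytes_emitted=6
After char 8 ('q'=42): chars_in_quartet=1 acc=0x2A bytes_emitted=6
After char 9 ('A'=0): chars_in_quartet=2 acc=0xA80 bytes_emitted=6
Padding '==': partial quartet acc=0xA80 -> emit A8; bytes_emitted=7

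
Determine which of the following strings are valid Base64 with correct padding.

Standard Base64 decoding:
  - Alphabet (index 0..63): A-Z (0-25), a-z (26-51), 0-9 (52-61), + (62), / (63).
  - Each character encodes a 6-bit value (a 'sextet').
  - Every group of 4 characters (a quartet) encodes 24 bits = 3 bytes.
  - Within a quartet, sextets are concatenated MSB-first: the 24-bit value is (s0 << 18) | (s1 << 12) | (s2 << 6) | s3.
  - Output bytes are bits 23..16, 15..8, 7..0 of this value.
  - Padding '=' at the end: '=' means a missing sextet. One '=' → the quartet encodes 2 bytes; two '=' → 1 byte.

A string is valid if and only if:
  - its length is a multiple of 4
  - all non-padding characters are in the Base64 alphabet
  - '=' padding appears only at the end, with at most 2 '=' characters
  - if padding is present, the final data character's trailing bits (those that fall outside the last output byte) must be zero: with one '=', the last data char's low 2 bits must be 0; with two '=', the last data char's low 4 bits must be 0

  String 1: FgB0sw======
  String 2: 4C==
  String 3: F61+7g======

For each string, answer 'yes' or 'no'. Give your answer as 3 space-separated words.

Answer: no no no

Derivation:
String 1: 'FgB0sw======' → invalid (6 pad chars (max 2))
String 2: '4C==' → invalid (bad trailing bits)
String 3: 'F61+7g======' → invalid (6 pad chars (max 2))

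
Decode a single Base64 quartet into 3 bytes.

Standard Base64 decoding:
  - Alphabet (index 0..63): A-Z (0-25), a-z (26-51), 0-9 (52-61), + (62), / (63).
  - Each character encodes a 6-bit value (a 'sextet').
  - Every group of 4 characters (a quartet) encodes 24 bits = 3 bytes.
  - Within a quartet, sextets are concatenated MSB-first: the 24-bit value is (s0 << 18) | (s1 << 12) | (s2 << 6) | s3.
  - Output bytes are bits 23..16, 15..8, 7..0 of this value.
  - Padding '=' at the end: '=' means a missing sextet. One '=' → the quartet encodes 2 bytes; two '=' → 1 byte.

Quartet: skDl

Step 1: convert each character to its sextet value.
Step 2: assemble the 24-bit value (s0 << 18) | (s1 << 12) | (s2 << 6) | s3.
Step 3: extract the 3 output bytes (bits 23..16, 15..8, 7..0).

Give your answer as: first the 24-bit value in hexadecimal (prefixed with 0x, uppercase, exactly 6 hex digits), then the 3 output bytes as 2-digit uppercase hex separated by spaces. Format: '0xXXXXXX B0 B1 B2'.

Answer: 0xB240E5 B2 40 E5

Derivation:
Sextets: s=44, k=36, D=3, l=37
24-bit: (44<<18) | (36<<12) | (3<<6) | 37
      = 0xB00000 | 0x024000 | 0x0000C0 | 0x000025
      = 0xB240E5
Bytes: (v>>16)&0xFF=B2, (v>>8)&0xFF=40, v&0xFF=E5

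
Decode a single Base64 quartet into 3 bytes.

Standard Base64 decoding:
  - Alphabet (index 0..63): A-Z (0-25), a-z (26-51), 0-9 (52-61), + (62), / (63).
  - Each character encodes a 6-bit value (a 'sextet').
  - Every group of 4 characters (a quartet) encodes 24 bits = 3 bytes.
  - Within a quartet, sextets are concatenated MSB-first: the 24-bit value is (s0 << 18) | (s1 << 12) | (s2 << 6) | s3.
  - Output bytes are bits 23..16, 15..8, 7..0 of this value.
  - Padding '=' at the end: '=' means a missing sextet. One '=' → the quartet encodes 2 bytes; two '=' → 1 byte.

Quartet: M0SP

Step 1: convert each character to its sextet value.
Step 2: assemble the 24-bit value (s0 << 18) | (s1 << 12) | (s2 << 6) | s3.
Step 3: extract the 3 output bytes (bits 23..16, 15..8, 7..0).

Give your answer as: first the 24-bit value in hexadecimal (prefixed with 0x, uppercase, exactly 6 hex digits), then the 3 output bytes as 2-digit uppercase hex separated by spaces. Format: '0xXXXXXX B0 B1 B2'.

Answer: 0x33448F 33 44 8F

Derivation:
Sextets: M=12, 0=52, S=18, P=15
24-bit: (12<<18) | (52<<12) | (18<<6) | 15
      = 0x300000 | 0x034000 | 0x000480 | 0x00000F
      = 0x33448F
Bytes: (v>>16)&0xFF=33, (v>>8)&0xFF=44, v&0xFF=8F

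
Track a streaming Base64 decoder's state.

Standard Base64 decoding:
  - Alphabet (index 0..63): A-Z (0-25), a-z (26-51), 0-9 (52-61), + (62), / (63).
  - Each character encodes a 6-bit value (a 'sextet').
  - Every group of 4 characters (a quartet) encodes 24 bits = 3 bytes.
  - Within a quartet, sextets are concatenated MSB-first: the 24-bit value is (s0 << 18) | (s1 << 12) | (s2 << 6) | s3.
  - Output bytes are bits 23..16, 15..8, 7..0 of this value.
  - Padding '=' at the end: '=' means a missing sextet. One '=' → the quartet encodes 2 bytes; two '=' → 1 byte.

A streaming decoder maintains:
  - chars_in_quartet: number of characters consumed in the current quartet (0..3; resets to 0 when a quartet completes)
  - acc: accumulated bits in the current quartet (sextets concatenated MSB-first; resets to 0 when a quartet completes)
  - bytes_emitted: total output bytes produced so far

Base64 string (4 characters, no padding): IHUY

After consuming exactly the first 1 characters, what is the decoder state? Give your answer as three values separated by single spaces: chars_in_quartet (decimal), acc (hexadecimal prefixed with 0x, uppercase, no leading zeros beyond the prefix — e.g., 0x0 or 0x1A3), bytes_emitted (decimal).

After char 0 ('I'=8): chars_in_quartet=1 acc=0x8 bytes_emitted=0

Answer: 1 0x8 0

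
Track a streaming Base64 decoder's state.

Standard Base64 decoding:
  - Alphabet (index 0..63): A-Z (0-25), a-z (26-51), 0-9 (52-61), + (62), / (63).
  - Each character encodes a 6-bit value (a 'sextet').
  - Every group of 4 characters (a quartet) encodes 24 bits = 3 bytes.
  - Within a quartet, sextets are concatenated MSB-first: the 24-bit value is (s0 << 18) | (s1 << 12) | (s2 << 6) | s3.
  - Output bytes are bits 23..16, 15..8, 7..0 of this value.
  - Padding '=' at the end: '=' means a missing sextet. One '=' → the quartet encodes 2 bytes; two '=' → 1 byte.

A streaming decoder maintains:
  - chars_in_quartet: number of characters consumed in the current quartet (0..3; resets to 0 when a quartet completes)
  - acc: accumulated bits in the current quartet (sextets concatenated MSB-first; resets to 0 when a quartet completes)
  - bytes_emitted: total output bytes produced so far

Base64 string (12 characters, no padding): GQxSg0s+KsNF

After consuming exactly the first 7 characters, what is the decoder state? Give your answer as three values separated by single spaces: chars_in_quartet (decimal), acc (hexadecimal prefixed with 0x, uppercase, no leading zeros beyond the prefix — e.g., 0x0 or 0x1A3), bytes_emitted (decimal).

After char 0 ('G'=6): chars_in_quartet=1 acc=0x6 bytes_emitted=0
After char 1 ('Q'=16): chars_in_quartet=2 acc=0x190 bytes_emitted=0
After char 2 ('x'=49): chars_in_quartet=3 acc=0x6431 bytes_emitted=0
After char 3 ('S'=18): chars_in_quartet=4 acc=0x190C52 -> emit 19 0C 52, reset; bytes_emitted=3
After char 4 ('g'=32): chars_in_quartet=1 acc=0x20 bytes_emitted=3
After char 5 ('0'=52): chars_in_quartet=2 acc=0x834 bytes_emitted=3
After char 6 ('s'=44): chars_in_quartet=3 acc=0x20D2C bytes_emitted=3

Answer: 3 0x20D2C 3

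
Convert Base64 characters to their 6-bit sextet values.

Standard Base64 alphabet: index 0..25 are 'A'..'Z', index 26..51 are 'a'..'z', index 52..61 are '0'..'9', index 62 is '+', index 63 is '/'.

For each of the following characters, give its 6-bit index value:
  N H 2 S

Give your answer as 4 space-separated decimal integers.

Answer: 13 7 54 18

Derivation:
'N': A..Z range, ord('N') − ord('A') = 13
'H': A..Z range, ord('H') − ord('A') = 7
'2': 0..9 range, 52 + ord('2') − ord('0') = 54
'S': A..Z range, ord('S') − ord('A') = 18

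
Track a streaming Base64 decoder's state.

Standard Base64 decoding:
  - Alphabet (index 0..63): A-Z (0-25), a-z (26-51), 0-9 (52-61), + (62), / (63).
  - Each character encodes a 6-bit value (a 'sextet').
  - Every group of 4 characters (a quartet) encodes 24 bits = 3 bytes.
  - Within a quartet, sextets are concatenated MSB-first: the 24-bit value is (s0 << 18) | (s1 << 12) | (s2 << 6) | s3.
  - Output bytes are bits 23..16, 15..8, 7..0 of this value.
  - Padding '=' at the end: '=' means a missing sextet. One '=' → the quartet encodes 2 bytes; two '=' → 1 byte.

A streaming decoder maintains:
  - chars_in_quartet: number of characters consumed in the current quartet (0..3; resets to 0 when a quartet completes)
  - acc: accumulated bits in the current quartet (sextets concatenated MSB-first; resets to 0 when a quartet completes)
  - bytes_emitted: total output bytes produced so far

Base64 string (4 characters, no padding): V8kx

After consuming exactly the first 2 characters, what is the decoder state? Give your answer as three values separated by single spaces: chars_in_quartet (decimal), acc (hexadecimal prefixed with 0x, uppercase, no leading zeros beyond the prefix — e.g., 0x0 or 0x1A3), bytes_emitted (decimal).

After char 0 ('V'=21): chars_in_quartet=1 acc=0x15 bytes_emitted=0
After char 1 ('8'=60): chars_in_quartet=2 acc=0x57C bytes_emitted=0

Answer: 2 0x57C 0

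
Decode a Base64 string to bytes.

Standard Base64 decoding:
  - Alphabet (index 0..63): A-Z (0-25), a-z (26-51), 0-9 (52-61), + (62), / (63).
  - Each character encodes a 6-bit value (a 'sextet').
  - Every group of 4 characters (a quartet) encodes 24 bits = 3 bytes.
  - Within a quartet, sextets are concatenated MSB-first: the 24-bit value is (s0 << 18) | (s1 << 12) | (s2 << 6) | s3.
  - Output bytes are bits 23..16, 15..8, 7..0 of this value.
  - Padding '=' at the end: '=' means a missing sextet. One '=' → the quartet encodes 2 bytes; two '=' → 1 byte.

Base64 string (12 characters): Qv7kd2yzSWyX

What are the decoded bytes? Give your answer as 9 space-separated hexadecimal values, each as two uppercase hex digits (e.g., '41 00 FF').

Answer: 42 FE E4 77 6C B3 49 6C 97

Derivation:
After char 0 ('Q'=16): chars_in_quartet=1 acc=0x10 bytes_emitted=0
After char 1 ('v'=47): chars_in_quartet=2 acc=0x42F bytes_emitted=0
After char 2 ('7'=59): chars_in_quartet=3 acc=0x10BFB bytes_emitted=0
After char 3 ('k'=36): chars_in_quartet=4 acc=0x42FEE4 -> emit 42 FE E4, reset; bytes_emitted=3
After char 4 ('d'=29): chars_in_quartet=1 acc=0x1D bytes_emitted=3
After char 5 ('2'=54): chars_in_quartet=2 acc=0x776 bytes_emitted=3
After char 6 ('y'=50): chars_in_quartet=3 acc=0x1DDB2 bytes_emitted=3
After char 7 ('z'=51): chars_in_quartet=4 acc=0x776CB3 -> emit 77 6C B3, reset; bytes_emitted=6
After char 8 ('S'=18): chars_in_quartet=1 acc=0x12 bytes_emitted=6
After char 9 ('W'=22): chars_in_quartet=2 acc=0x496 bytes_emitted=6
After char 10 ('y'=50): chars_in_quartet=3 acc=0x125B2 bytes_emitted=6
After char 11 ('X'=23): chars_in_quartet=4 acc=0x496C97 -> emit 49 6C 97, reset; bytes_emitted=9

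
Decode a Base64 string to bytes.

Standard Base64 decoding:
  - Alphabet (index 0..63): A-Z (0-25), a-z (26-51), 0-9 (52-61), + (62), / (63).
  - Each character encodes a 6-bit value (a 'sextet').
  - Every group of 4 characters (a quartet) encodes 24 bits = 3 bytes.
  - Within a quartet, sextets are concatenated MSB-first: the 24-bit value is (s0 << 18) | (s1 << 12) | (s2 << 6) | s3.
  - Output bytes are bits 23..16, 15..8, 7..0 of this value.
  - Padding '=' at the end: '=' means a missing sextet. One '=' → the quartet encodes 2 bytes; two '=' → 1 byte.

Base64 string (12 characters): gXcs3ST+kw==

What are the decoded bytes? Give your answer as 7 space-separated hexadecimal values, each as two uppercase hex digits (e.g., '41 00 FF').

After char 0 ('g'=32): chars_in_quartet=1 acc=0x20 bytes_emitted=0
After char 1 ('X'=23): chars_in_quartet=2 acc=0x817 bytes_emitted=0
After char 2 ('c'=28): chars_in_quartet=3 acc=0x205DC bytes_emitted=0
After char 3 ('s'=44): chars_in_quartet=4 acc=0x81772C -> emit 81 77 2C, reset; bytes_emitted=3
After char 4 ('3'=55): chars_in_quartet=1 acc=0x37 bytes_emitted=3
After char 5 ('S'=18): chars_in_quartet=2 acc=0xDD2 bytes_emitted=3
After char 6 ('T'=19): chars_in_quartet=3 acc=0x37493 bytes_emitted=3
After char 7 ('+'=62): chars_in_quartet=4 acc=0xDD24FE -> emit DD 24 FE, reset; bytes_emitted=6
After char 8 ('k'=36): chars_in_quartet=1 acc=0x24 bytes_emitted=6
After char 9 ('w'=48): chars_in_quartet=2 acc=0x930 bytes_emitted=6
Padding '==': partial quartet acc=0x930 -> emit 93; bytes_emitted=7

Answer: 81 77 2C DD 24 FE 93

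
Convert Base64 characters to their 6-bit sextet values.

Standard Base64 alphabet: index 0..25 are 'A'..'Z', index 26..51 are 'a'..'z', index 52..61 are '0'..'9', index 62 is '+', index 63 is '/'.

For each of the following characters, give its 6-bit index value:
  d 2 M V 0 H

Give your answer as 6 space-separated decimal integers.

Answer: 29 54 12 21 52 7

Derivation:
'd': a..z range, 26 + ord('d') − ord('a') = 29
'2': 0..9 range, 52 + ord('2') − ord('0') = 54
'M': A..Z range, ord('M') − ord('A') = 12
'V': A..Z range, ord('V') − ord('A') = 21
'0': 0..9 range, 52 + ord('0') − ord('0') = 52
'H': A..Z range, ord('H') − ord('A') = 7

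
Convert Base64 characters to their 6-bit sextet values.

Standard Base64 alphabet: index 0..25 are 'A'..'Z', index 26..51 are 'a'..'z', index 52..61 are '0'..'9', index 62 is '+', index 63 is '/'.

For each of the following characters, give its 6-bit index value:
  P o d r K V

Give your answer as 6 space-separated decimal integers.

'P': A..Z range, ord('P') − ord('A') = 15
'o': a..z range, 26 + ord('o') − ord('a') = 40
'd': a..z range, 26 + ord('d') − ord('a') = 29
'r': a..z range, 26 + ord('r') − ord('a') = 43
'K': A..Z range, ord('K') − ord('A') = 10
'V': A..Z range, ord('V') − ord('A') = 21

Answer: 15 40 29 43 10 21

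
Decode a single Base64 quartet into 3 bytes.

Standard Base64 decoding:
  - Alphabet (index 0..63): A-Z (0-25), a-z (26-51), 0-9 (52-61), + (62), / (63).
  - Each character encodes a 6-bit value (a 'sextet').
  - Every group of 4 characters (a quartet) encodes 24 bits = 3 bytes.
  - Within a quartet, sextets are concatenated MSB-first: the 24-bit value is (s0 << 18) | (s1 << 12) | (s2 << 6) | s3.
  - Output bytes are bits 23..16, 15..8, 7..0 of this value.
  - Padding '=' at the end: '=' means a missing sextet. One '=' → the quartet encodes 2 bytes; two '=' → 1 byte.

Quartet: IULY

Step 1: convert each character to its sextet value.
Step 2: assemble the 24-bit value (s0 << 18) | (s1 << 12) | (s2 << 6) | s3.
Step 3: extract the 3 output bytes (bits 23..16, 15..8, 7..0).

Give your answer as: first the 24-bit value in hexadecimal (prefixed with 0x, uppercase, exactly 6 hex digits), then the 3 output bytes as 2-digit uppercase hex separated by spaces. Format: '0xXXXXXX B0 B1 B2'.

Sextets: I=8, U=20, L=11, Y=24
24-bit: (8<<18) | (20<<12) | (11<<6) | 24
      = 0x200000 | 0x014000 | 0x0002C0 | 0x000018
      = 0x2142D8
Bytes: (v>>16)&0xFF=21, (v>>8)&0xFF=42, v&0xFF=D8

Answer: 0x2142D8 21 42 D8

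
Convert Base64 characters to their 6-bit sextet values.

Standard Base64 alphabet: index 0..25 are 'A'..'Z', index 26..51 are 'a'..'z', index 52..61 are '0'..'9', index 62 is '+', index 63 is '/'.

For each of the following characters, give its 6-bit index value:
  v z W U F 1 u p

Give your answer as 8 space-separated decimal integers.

Answer: 47 51 22 20 5 53 46 41

Derivation:
'v': a..z range, 26 + ord('v') − ord('a') = 47
'z': a..z range, 26 + ord('z') − ord('a') = 51
'W': A..Z range, ord('W') − ord('A') = 22
'U': A..Z range, ord('U') − ord('A') = 20
'F': A..Z range, ord('F') − ord('A') = 5
'1': 0..9 range, 52 + ord('1') − ord('0') = 53
'u': a..z range, 26 + ord('u') − ord('a') = 46
'p': a..z range, 26 + ord('p') − ord('a') = 41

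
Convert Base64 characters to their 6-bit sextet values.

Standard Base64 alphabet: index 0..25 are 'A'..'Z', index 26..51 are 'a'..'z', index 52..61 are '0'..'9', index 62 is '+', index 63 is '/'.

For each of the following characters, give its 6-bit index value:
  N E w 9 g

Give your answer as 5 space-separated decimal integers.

Answer: 13 4 48 61 32

Derivation:
'N': A..Z range, ord('N') − ord('A') = 13
'E': A..Z range, ord('E') − ord('A') = 4
'w': a..z range, 26 + ord('w') − ord('a') = 48
'9': 0..9 range, 52 + ord('9') − ord('0') = 61
'g': a..z range, 26 + ord('g') − ord('a') = 32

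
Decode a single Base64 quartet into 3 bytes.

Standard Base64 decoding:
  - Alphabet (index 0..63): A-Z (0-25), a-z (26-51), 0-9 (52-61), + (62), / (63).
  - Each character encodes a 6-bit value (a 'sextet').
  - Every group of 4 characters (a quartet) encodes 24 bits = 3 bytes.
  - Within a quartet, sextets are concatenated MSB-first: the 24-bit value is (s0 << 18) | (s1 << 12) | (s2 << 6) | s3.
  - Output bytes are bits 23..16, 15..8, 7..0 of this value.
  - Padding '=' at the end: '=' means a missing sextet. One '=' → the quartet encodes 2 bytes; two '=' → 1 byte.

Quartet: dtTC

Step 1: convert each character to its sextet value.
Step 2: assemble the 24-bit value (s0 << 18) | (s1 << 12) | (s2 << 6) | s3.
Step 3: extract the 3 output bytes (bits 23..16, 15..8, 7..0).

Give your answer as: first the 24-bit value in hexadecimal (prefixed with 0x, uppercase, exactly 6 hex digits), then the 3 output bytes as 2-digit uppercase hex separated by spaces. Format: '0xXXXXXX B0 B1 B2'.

Answer: 0x76D4C2 76 D4 C2

Derivation:
Sextets: d=29, t=45, T=19, C=2
24-bit: (29<<18) | (45<<12) | (19<<6) | 2
      = 0x740000 | 0x02D000 | 0x0004C0 | 0x000002
      = 0x76D4C2
Bytes: (v>>16)&0xFF=76, (v>>8)&0xFF=D4, v&0xFF=C2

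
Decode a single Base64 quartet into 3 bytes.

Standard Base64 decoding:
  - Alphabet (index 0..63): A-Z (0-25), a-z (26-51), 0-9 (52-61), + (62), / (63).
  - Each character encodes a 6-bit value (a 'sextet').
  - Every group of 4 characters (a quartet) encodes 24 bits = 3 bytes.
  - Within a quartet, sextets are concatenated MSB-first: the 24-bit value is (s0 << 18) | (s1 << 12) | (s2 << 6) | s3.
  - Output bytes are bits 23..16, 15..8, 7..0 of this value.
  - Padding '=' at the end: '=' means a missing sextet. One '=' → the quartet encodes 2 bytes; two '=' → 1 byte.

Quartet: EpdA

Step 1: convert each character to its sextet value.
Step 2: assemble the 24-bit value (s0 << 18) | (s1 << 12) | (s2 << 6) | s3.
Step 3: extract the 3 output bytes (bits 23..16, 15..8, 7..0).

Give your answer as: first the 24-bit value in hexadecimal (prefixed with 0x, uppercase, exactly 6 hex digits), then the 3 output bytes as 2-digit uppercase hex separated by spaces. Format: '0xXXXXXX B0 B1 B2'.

Answer: 0x129740 12 97 40

Derivation:
Sextets: E=4, p=41, d=29, A=0
24-bit: (4<<18) | (41<<12) | (29<<6) | 0
      = 0x100000 | 0x029000 | 0x000740 | 0x000000
      = 0x129740
Bytes: (v>>16)&0xFF=12, (v>>8)&0xFF=97, v&0xFF=40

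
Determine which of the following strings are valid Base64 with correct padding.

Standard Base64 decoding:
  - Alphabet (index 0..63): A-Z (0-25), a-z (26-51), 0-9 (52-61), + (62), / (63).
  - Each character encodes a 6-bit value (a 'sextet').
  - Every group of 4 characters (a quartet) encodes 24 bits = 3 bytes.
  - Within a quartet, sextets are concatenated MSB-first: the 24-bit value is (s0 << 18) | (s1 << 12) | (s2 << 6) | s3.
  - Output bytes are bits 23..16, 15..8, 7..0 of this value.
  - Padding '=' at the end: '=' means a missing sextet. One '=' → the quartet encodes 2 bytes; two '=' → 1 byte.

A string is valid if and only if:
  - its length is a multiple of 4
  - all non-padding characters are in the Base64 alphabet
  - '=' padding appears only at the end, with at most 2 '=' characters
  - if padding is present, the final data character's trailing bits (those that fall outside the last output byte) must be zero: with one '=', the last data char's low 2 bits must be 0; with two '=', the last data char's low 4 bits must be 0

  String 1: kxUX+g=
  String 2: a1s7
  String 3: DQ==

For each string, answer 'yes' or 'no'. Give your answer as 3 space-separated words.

String 1: 'kxUX+g=' → invalid (len=7 not mult of 4)
String 2: 'a1s7' → valid
String 3: 'DQ==' → valid

Answer: no yes yes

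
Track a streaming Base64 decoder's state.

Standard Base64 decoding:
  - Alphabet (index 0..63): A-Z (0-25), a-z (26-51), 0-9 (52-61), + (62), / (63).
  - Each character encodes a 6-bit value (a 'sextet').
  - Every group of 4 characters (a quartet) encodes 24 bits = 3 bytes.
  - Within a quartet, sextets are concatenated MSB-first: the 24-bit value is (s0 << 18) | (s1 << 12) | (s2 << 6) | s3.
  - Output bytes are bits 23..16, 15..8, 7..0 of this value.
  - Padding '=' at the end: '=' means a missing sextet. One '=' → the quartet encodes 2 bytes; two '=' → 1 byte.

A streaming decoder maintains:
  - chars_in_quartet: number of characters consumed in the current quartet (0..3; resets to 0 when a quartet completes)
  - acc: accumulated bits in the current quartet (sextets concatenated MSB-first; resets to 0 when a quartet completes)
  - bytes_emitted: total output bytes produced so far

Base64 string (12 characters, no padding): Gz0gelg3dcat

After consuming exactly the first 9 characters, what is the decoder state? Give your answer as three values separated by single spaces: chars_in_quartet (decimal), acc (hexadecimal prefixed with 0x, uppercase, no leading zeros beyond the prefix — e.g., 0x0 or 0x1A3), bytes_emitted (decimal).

After char 0 ('G'=6): chars_in_quartet=1 acc=0x6 bytes_emitted=0
After char 1 ('z'=51): chars_in_quartet=2 acc=0x1B3 bytes_emitted=0
After char 2 ('0'=52): chars_in_quartet=3 acc=0x6CF4 bytes_emitted=0
After char 3 ('g'=32): chars_in_quartet=4 acc=0x1B3D20 -> emit 1B 3D 20, reset; bytes_emitted=3
After char 4 ('e'=30): chars_in_quartet=1 acc=0x1E bytes_emitted=3
After char 5 ('l'=37): chars_in_quartet=2 acc=0x7A5 bytes_emitted=3
After char 6 ('g'=32): chars_in_quartet=3 acc=0x1E960 bytes_emitted=3
After char 7 ('3'=55): chars_in_quartet=4 acc=0x7A5837 -> emit 7A 58 37, reset; bytes_emitted=6
After char 8 ('d'=29): chars_in_quartet=1 acc=0x1D bytes_emitted=6

Answer: 1 0x1D 6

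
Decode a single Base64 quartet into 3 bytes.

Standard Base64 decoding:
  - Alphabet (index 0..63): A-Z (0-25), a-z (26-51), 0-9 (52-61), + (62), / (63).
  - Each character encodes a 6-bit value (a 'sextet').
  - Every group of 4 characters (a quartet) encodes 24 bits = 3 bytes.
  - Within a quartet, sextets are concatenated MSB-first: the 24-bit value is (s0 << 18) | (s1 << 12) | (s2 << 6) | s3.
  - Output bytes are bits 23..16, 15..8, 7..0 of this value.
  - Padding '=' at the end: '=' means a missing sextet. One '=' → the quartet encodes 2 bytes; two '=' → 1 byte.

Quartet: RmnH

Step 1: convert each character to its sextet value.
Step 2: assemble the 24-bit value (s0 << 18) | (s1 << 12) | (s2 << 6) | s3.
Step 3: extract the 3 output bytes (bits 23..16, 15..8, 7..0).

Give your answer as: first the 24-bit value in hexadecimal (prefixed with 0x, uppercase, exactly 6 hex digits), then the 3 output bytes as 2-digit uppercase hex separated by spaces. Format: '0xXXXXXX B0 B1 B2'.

Answer: 0x4669C7 46 69 C7

Derivation:
Sextets: R=17, m=38, n=39, H=7
24-bit: (17<<18) | (38<<12) | (39<<6) | 7
      = 0x440000 | 0x026000 | 0x0009C0 | 0x000007
      = 0x4669C7
Bytes: (v>>16)&0xFF=46, (v>>8)&0xFF=69, v&0xFF=C7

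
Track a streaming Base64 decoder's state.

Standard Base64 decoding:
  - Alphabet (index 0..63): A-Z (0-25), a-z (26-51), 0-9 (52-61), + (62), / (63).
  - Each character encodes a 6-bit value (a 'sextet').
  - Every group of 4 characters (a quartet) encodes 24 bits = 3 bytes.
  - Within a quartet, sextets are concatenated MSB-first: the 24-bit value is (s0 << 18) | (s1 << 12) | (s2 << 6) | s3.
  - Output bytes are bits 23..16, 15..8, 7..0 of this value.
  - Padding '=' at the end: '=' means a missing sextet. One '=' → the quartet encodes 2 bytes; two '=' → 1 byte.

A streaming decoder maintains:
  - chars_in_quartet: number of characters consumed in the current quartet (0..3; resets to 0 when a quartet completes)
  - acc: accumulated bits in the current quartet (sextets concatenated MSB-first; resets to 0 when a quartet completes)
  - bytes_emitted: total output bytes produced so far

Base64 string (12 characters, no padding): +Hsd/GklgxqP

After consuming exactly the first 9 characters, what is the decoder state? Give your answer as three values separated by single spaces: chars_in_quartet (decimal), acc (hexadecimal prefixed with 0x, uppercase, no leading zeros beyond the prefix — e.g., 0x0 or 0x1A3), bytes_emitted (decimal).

After char 0 ('+'=62): chars_in_quartet=1 acc=0x3E bytes_emitted=0
After char 1 ('H'=7): chars_in_quartet=2 acc=0xF87 bytes_emitted=0
After char 2 ('s'=44): chars_in_quartet=3 acc=0x3E1EC bytes_emitted=0
After char 3 ('d'=29): chars_in_quartet=4 acc=0xF87B1D -> emit F8 7B 1D, reset; bytes_emitted=3
After char 4 ('/'=63): chars_in_quartet=1 acc=0x3F bytes_emitted=3
After char 5 ('G'=6): chars_in_quartet=2 acc=0xFC6 bytes_emitted=3
After char 6 ('k'=36): chars_in_quartet=3 acc=0x3F1A4 bytes_emitted=3
After char 7 ('l'=37): chars_in_quartet=4 acc=0xFC6925 -> emit FC 69 25, reset; bytes_emitted=6
After char 8 ('g'=32): chars_in_quartet=1 acc=0x20 bytes_emitted=6

Answer: 1 0x20 6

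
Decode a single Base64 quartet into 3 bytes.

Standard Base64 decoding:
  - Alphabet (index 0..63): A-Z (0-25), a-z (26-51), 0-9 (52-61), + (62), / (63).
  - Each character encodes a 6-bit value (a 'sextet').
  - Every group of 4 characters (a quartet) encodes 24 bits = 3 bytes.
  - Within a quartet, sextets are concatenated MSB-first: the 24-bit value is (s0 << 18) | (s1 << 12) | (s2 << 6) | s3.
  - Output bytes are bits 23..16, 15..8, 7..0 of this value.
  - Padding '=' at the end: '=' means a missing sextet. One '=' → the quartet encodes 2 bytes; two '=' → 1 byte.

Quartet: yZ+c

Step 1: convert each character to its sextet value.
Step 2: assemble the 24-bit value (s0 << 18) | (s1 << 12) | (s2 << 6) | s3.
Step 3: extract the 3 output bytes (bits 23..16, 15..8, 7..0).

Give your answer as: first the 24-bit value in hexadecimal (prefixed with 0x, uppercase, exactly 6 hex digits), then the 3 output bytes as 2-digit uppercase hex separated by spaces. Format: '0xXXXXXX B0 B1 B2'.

Answer: 0xC99F9C C9 9F 9C

Derivation:
Sextets: y=50, Z=25, +=62, c=28
24-bit: (50<<18) | (25<<12) | (62<<6) | 28
      = 0xC80000 | 0x019000 | 0x000F80 | 0x00001C
      = 0xC99F9C
Bytes: (v>>16)&0xFF=C9, (v>>8)&0xFF=9F, v&0xFF=9C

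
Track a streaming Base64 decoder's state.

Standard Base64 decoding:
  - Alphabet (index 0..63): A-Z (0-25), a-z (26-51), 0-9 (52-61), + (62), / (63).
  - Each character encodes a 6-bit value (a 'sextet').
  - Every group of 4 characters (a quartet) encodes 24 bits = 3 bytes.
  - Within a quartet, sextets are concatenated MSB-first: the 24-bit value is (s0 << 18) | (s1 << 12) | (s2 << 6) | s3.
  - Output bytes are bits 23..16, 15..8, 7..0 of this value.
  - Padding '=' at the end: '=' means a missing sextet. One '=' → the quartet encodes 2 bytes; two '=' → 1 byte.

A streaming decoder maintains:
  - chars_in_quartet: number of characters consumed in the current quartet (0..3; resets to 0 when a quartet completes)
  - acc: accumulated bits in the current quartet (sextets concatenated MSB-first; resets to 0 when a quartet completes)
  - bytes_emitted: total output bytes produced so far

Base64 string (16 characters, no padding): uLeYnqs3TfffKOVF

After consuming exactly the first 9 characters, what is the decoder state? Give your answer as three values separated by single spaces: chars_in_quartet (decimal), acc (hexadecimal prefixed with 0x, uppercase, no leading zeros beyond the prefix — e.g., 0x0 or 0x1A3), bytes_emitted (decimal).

Answer: 1 0x13 6

Derivation:
After char 0 ('u'=46): chars_in_quartet=1 acc=0x2E bytes_emitted=0
After char 1 ('L'=11): chars_in_quartet=2 acc=0xB8B bytes_emitted=0
After char 2 ('e'=30): chars_in_quartet=3 acc=0x2E2DE bytes_emitted=0
After char 3 ('Y'=24): chars_in_quartet=4 acc=0xB8B798 -> emit B8 B7 98, reset; bytes_emitted=3
After char 4 ('n'=39): chars_in_quartet=1 acc=0x27 bytes_emitted=3
After char 5 ('q'=42): chars_in_quartet=2 acc=0x9EA bytes_emitted=3
After char 6 ('s'=44): chars_in_quartet=3 acc=0x27AAC bytes_emitted=3
After char 7 ('3'=55): chars_in_quartet=4 acc=0x9EAB37 -> emit 9E AB 37, reset; bytes_emitted=6
After char 8 ('T'=19): chars_in_quartet=1 acc=0x13 bytes_emitted=6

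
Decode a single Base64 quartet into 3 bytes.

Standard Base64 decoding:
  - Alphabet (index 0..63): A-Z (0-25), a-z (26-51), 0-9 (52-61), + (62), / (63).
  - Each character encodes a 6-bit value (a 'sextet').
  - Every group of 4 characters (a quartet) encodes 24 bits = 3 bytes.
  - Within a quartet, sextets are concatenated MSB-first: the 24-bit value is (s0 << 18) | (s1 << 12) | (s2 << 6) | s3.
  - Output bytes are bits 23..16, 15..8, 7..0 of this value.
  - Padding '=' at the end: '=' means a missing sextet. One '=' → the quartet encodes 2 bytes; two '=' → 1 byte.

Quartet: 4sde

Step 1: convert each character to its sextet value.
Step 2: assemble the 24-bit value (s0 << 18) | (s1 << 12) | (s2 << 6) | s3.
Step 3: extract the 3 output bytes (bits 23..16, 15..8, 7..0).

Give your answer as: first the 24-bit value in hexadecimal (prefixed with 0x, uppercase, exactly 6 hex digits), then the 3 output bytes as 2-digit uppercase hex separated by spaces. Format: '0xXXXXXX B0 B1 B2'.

Sextets: 4=56, s=44, d=29, e=30
24-bit: (56<<18) | (44<<12) | (29<<6) | 30
      = 0xE00000 | 0x02C000 | 0x000740 | 0x00001E
      = 0xE2C75E
Bytes: (v>>16)&0xFF=E2, (v>>8)&0xFF=C7, v&0xFF=5E

Answer: 0xE2C75E E2 C7 5E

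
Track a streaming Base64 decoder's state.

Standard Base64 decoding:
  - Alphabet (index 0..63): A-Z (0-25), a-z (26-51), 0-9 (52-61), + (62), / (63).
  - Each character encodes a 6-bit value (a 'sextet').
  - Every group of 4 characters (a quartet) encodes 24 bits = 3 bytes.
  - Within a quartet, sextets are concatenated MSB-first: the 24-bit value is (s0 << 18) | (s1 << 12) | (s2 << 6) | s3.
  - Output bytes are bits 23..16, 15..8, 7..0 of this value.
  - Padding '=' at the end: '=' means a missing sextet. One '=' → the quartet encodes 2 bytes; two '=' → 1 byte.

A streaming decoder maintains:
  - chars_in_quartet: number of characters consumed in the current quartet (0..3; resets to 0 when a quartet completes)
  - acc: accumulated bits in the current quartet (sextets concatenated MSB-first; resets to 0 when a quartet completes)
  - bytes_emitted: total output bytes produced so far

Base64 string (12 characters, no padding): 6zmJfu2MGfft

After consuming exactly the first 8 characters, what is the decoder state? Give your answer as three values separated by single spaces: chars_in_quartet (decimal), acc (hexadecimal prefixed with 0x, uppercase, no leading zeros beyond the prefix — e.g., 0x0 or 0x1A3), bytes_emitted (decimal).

Answer: 0 0x0 6

Derivation:
After char 0 ('6'=58): chars_in_quartet=1 acc=0x3A bytes_emitted=0
After char 1 ('z'=51): chars_in_quartet=2 acc=0xEB3 bytes_emitted=0
After char 2 ('m'=38): chars_in_quartet=3 acc=0x3ACE6 bytes_emitted=0
After char 3 ('J'=9): chars_in_quartet=4 acc=0xEB3989 -> emit EB 39 89, reset; bytes_emitted=3
After char 4 ('f'=31): chars_in_quartet=1 acc=0x1F bytes_emitted=3
After char 5 ('u'=46): chars_in_quartet=2 acc=0x7EE bytes_emitted=3
After char 6 ('2'=54): chars_in_quartet=3 acc=0x1FBB6 bytes_emitted=3
After char 7 ('M'=12): chars_in_quartet=4 acc=0x7EED8C -> emit 7E ED 8C, reset; bytes_emitted=6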